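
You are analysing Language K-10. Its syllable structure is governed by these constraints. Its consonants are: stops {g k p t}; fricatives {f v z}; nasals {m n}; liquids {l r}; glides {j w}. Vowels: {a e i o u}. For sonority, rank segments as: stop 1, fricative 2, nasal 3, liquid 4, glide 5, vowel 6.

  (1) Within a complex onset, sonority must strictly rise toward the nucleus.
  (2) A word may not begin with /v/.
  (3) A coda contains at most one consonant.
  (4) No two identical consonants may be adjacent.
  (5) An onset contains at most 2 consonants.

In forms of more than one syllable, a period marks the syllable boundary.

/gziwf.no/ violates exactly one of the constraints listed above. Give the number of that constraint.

/gziwf.no/: syllable 1 coda /wf/ has 2 consonants (> 1).
This is a violation of constraint 3: "A coda contains at most one consonant."
The remaining constraints (1, 2, 4, 5) are satisfied.

3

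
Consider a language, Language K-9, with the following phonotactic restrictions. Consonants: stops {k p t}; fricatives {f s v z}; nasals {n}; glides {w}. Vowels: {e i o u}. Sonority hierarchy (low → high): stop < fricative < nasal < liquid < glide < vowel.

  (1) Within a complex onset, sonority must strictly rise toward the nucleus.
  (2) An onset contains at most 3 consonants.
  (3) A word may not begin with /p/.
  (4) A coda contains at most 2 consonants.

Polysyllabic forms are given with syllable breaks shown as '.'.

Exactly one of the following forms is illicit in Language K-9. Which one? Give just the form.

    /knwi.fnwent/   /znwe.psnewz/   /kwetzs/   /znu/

/knwi.fnwent/ — σ1 onset /knw/ (1→3→5 rises), coda /∅/ ok; σ2 onset /fnw/ (2→3→5 rises), coda /nt/ (2C) ok → licit
/znwe.psnewz/ — σ1 onset /znw/ (2→3→5 rises), coda /∅/ ok; σ2 onset /psn/ (1→2→3 rises), coda /wz/ (2C) ok → licit
/kwetzs/ — violates constraint 4: syllable 1 coda /tzs/ has 3 consonants (> 2) → illicit
/znu/ — σ1 onset /zn/ (2→3 rises), coda /∅/ ok → licit

/kwetzs/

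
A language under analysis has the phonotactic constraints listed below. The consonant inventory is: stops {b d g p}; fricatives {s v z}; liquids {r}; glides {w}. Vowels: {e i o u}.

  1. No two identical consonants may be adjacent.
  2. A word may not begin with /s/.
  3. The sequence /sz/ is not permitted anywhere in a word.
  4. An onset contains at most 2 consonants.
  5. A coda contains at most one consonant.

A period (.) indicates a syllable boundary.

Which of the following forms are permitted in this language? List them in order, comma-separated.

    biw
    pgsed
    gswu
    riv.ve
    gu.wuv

biw — σ1 onset /b/, coda /w/ ok → permitted
pgsed — violates constraint 4: syllable 1 onset /pgs/ has 3 consonants (> 2) → not permitted
gswu — violates constraint 4: syllable 1 onset /gsw/ has 3 consonants (> 2) → not permitted
riv.ve — violates constraint 1: adjacent identical consonants /vv/ → not permitted
gu.wuv — σ1 onset /g/, coda /∅/ ok; σ2 onset /w/, coda /v/ ok → permitted

biw, gu.wuv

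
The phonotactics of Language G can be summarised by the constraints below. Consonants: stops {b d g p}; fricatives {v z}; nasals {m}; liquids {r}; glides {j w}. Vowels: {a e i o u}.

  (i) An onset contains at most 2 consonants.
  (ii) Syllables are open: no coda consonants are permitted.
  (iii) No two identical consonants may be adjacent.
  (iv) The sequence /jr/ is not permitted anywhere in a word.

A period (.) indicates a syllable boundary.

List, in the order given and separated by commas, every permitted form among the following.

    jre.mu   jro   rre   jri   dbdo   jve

jre.mu — violates constraint (iv): contains banned sequence /jr/ → not permitted
jro — violates constraint (iv): contains banned sequence /jr/ → not permitted
rre — violates constraint (iii): adjacent identical consonants /rr/ → not permitted
jri — violates constraint (iv): contains banned sequence /jr/ → not permitted
dbdo — violates constraint (i): syllable 1 onset /dbd/ has 3 consonants (> 2) → not permitted
jve — σ1 onset /jv/ (2C), coda /∅/ ok → permitted

jve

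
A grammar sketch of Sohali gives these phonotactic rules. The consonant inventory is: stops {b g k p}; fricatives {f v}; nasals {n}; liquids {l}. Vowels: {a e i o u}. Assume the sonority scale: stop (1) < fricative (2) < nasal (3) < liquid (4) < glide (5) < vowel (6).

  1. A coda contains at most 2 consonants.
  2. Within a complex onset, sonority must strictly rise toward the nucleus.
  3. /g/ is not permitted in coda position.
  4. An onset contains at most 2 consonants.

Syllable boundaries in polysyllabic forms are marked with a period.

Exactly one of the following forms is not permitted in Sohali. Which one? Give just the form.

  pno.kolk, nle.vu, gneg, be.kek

pno.kolk — σ1 onset /pn/ (1→3 rises), coda /∅/ ok; σ2 onset /k/, coda /lk/ (2C) ok → permitted
nle.vu — σ1 onset /nl/ (3→4 rises), coda /∅/ ok; σ2 onset /v/, coda /∅/ ok → permitted
gneg — violates constraint 3: syllable 1 coda contains /g/ → not permitted
be.kek — σ1 onset /b/, coda /∅/ ok; σ2 onset /k/, coda /k/ ok → permitted

gneg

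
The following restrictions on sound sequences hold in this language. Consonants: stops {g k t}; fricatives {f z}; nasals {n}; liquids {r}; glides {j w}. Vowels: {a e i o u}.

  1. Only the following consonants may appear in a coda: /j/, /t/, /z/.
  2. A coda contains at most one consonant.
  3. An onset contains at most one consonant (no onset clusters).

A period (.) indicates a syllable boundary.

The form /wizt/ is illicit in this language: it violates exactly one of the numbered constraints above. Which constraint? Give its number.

2

/wizt/: syllable 1 coda /zt/ has 2 consonants (> 1).
This is a violation of constraint 2: "A coda contains at most one consonant."
The remaining constraints (1, 3) are satisfied.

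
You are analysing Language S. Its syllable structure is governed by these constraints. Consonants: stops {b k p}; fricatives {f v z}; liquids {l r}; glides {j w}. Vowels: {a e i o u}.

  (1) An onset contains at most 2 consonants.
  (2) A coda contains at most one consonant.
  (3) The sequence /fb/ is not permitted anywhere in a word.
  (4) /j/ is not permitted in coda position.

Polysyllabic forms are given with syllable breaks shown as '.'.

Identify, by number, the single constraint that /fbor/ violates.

/fbor/: contains banned sequence /fb/.
This is a violation of constraint 3: "The sequence /fb/ is not permitted anywhere in a word."
The remaining constraints (1, 2, 4) are satisfied.

3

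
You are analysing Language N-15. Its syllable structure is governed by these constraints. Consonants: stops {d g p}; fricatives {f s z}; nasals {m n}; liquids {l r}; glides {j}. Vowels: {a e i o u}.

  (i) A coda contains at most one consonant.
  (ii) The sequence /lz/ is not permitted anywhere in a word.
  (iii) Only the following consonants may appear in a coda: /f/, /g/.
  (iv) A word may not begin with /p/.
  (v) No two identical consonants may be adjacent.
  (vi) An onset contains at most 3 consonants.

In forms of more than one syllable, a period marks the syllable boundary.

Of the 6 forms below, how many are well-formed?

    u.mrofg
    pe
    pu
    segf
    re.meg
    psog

u.mrofg — violates constraint (i): syllable 2 coda /fg/ has 2 consonants (> 1) → ill-formed
pe — violates constraint (iv): word begins with /p/ → ill-formed
pu — violates constraint (iv): word begins with /p/ → ill-formed
segf — violates constraint (i): syllable 1 coda /gf/ has 2 consonants (> 1) → ill-formed
re.meg — σ1 onset /r/, coda /∅/ ok; σ2 onset /m/, coda /g/ ok → well-formed
psog — violates constraint (iv): word begins with /p/ → ill-formed
Well-formed: re.meg → 1.

1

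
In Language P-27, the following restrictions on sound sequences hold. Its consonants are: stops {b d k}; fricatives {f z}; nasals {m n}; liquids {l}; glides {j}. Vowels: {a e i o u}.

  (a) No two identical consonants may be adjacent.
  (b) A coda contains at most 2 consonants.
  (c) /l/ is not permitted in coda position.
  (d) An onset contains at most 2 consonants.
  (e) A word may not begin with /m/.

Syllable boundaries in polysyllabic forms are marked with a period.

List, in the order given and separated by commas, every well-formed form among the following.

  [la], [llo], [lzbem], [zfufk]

[la] — σ1 onset /l/, coda /∅/ ok → well-formed
[llo] — violates constraint (a): adjacent identical consonants /ll/ → ill-formed
[lzbem] — violates constraint (d): syllable 1 onset /lzb/ has 3 consonants (> 2) → ill-formed
[zfufk] — σ1 onset /zf/ (2C), coda /fk/ (2C) ok → well-formed

[la], [zfufk]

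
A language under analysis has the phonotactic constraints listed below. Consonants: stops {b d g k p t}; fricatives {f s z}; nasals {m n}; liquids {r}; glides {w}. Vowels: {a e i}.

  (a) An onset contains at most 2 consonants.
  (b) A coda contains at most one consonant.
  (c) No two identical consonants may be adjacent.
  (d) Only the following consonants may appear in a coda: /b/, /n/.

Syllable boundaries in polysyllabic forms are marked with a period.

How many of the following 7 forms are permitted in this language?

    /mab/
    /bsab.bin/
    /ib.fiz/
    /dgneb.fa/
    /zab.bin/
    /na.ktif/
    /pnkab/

1

/mab/ — σ1 onset /m/, coda /b/ ok → permitted
/bsab.bin/ — violates constraint (c): adjacent identical consonants /bb/ → not permitted
/ib.fiz/ — violates constraint (d): syllable 2 coda contains /z/, which is not a licensed coda consonant → not permitted
/dgneb.fa/ — violates constraint (a): syllable 1 onset /dgn/ has 3 consonants (> 2) → not permitted
/zab.bin/ — violates constraint (c): adjacent identical consonants /bb/ → not permitted
/na.ktif/ — violates constraint (d): syllable 2 coda contains /f/, which is not a licensed coda consonant → not permitted
/pnkab/ — violates constraint (a): syllable 1 onset /pnk/ has 3 consonants (> 2) → not permitted
Permitted: /mab/ → 1.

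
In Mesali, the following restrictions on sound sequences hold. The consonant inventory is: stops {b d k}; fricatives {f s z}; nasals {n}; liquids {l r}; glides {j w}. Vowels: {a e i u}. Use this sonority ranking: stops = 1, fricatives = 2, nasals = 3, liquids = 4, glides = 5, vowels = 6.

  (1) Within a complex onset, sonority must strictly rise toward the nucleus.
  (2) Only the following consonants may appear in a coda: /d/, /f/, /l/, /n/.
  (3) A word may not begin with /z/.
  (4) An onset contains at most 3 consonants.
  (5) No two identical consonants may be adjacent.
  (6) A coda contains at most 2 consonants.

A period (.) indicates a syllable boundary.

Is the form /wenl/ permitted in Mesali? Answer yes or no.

yes

/wenl/ — σ1 onset /w/, coda /nl/ (2C) ok → permitted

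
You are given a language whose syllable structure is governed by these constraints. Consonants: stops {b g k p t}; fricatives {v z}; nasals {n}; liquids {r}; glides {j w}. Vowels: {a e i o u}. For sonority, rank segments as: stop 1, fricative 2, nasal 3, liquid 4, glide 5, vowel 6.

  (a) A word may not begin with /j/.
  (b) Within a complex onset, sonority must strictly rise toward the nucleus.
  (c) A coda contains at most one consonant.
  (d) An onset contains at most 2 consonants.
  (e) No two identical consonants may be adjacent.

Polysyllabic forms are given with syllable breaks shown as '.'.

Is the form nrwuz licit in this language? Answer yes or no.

nrwuz — violates constraint (d): syllable 1 onset /nrw/ has 3 consonants (> 2) → illicit

no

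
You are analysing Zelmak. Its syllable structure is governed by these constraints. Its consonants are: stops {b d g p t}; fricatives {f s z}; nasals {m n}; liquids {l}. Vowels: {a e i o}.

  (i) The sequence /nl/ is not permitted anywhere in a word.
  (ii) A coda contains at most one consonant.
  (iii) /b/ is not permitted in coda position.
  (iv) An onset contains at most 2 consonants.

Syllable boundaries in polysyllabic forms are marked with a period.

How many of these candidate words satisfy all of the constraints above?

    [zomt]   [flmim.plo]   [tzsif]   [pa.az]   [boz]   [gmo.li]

[zomt] — violates constraint (ii): syllable 1 coda /mt/ has 2 consonants (> 1) → phonotactically illegal
[flmim.plo] — violates constraint (iv): syllable 1 onset /flm/ has 3 consonants (> 2) → phonotactically illegal
[tzsif] — violates constraint (iv): syllable 1 onset /tzs/ has 3 consonants (> 2) → phonotactically illegal
[pa.az] — σ1 onset /p/, coda /∅/ ok; σ2 onset /∅/, coda /z/ ok → phonotactically legal
[boz] — σ1 onset /b/, coda /z/ ok → phonotactically legal
[gmo.li] — σ1 onset /gm/ (2C), coda /∅/ ok; σ2 onset /l/, coda /∅/ ok → phonotactically legal
Phonotactically legal: [pa.az], [boz], [gmo.li] → 3.

3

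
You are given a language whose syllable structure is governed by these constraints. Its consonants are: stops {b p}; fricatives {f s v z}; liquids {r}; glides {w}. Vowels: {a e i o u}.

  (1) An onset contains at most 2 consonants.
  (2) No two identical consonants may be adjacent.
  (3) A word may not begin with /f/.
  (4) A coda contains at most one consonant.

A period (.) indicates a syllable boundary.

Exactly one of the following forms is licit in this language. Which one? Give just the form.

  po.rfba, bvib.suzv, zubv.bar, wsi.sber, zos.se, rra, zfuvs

wsi.sber

po.rfba — violates constraint 1: syllable 2 onset /rfb/ has 3 consonants (> 2) → illicit
bvib.suzv — violates constraint 4: syllable 2 coda /zv/ has 2 consonants (> 1) → illicit
zubv.bar — violates constraint 4: syllable 1 coda /bv/ has 2 consonants (> 1) → illicit
wsi.sber — σ1 onset /ws/ (2C), coda /∅/ ok; σ2 onset /sb/ (2C), coda /r/ ok → licit
zos.se — violates constraint 2: adjacent identical consonants /ss/ → illicit
rra — violates constraint 2: adjacent identical consonants /rr/ → illicit
zfuvs — violates constraint 4: syllable 1 coda /vs/ has 2 consonants (> 1) → illicit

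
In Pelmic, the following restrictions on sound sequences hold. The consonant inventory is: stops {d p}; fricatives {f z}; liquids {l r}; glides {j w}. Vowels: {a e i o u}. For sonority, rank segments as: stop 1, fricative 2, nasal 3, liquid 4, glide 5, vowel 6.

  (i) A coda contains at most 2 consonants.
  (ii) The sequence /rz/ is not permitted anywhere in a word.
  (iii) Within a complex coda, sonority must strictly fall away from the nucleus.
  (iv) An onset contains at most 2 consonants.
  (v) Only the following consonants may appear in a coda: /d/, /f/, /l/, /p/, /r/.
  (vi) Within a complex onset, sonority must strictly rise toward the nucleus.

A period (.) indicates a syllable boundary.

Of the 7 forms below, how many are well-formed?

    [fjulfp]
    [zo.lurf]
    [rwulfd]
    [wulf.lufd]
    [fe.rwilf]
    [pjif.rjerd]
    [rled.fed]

[fjulfp] — violates constraint (i): syllable 1 coda /lfp/ has 3 consonants (> 2) → ill-formed
[zo.lurf] — σ1 onset /z/, coda /∅/ ok; σ2 onset /l/, coda /rf/ (4→2 falls) ok → well-formed
[rwulfd] — violates constraint (i): syllable 1 coda /lfd/ has 3 consonants (> 2) → ill-formed
[wulf.lufd] — σ1 onset /w/, coda /lf/ (4→2 falls) ok; σ2 onset /l/, coda /fd/ (2→1 falls) ok → well-formed
[fe.rwilf] — σ1 onset /f/, coda /∅/ ok; σ2 onset /rw/ (4→5 rises), coda /lf/ (4→2 falls) ok → well-formed
[pjif.rjerd] — σ1 onset /pj/ (1→5 rises), coda /f/ ok; σ2 onset /rj/ (4→5 rises), coda /rd/ (4→1 falls) ok → well-formed
[rled.fed] — violates constraint (vi): syllable 1 onset /rl/: /r/ (liquid, 4) → /l/ (liquid, 4) does not rise → ill-formed
Well-formed: [zo.lurf], [wulf.lufd], [fe.rwilf], [pjif.rjerd] → 4.

4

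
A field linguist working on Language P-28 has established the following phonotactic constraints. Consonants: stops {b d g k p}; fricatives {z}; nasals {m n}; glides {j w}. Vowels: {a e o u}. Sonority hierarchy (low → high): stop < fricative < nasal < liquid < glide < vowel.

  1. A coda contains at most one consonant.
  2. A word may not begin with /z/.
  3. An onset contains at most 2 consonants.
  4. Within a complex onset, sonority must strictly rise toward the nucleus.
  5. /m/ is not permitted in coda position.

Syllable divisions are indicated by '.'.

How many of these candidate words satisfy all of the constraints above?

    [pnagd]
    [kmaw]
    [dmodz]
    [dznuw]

[pnagd] — violates constraint 1: syllable 1 coda /gd/ has 2 consonants (> 1) → not permitted
[kmaw] — σ1 onset /km/ (1→3 rises), coda /w/ ok → permitted
[dmodz] — violates constraint 1: syllable 1 coda /dz/ has 2 consonants (> 1) → not permitted
[dznuw] — violates constraint 3: syllable 1 onset /dzn/ has 3 consonants (> 2) → not permitted
Permitted: [kmaw] → 1.

1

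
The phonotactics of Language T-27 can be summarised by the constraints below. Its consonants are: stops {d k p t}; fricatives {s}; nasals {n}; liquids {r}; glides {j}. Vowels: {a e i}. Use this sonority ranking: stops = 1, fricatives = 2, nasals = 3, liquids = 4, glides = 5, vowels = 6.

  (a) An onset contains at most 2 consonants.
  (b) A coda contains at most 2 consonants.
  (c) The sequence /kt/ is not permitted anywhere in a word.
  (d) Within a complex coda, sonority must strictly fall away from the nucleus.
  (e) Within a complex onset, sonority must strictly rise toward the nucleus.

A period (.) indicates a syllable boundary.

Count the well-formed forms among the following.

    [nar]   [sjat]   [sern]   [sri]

4

[nar] — σ1 onset /n/, coda /r/ ok → well-formed
[sjat] — σ1 onset /sj/ (2→5 rises), coda /t/ ok → well-formed
[sern] — σ1 onset /s/, coda /rn/ (4→3 falls) ok → well-formed
[sri] — σ1 onset /sr/ (2→4 rises), coda /∅/ ok → well-formed
Well-formed: [nar], [sjat], [sern], [sri] → 4.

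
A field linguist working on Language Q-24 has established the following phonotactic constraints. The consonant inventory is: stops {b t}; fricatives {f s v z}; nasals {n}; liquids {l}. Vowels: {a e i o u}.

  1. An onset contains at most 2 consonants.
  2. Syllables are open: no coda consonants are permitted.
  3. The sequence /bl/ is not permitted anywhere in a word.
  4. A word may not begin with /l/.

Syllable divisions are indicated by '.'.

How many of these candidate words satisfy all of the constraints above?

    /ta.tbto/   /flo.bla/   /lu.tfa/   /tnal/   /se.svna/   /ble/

0

/ta.tbto/ — violates constraint 1: syllable 2 onset /tbt/ has 3 consonants (> 2) → phonotactically illegal
/flo.bla/ — violates constraint 3: contains banned sequence /bl/ → phonotactically illegal
/lu.tfa/ — violates constraint 4: word begins with /l/ → phonotactically illegal
/tnal/ — violates constraint 2: syllable 1 coda /l/ has 1 consonant (> 0) → phonotactically illegal
/se.svna/ — violates constraint 1: syllable 2 onset /svn/ has 3 consonants (> 2) → phonotactically illegal
/ble/ — violates constraint 3: contains banned sequence /bl/ → phonotactically illegal
No form is phonotactically legal → 0.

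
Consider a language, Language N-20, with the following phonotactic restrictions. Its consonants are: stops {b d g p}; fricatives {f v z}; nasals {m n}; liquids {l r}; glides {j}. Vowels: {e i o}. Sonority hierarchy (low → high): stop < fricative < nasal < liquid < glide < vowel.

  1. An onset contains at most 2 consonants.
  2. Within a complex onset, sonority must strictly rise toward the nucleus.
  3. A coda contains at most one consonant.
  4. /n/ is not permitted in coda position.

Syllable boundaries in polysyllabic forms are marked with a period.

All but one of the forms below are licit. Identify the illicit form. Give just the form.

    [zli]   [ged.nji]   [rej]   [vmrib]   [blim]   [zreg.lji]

[vmrib]

[zli] — σ1 onset /zl/ (2→4 rises), coda /∅/ ok → licit
[ged.nji] — σ1 onset /g/, coda /d/ ok; σ2 onset /nj/ (3→5 rises), coda /∅/ ok → licit
[rej] — σ1 onset /r/, coda /j/ ok → licit
[vmrib] — violates constraint 1: syllable 1 onset /vmr/ has 3 consonants (> 2) → illicit
[blim] — σ1 onset /bl/ (1→4 rises), coda /m/ ok → licit
[zreg.lji] — σ1 onset /zr/ (2→4 rises), coda /g/ ok; σ2 onset /lj/ (4→5 rises), coda /∅/ ok → licit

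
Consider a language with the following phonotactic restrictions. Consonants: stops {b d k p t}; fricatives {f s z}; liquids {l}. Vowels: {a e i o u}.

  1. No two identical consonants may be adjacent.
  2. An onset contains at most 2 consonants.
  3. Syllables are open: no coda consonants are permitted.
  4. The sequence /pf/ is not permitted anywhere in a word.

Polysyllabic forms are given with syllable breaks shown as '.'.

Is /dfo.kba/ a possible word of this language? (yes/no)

yes

/dfo.kba/ — σ1 onset /df/ (2C), coda /∅/ ok; σ2 onset /kb/ (2C), coda /∅/ ok → well-formed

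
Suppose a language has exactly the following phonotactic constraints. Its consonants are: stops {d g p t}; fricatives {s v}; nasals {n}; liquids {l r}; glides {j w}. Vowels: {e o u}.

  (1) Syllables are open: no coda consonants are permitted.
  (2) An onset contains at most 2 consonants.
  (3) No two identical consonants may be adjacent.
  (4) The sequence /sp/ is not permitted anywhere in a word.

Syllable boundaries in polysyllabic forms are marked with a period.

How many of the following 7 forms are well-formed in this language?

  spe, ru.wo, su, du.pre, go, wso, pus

5

spe — violates constraint 4: contains banned sequence /sp/ → ill-formed
ru.wo — σ1 onset /r/, coda /∅/ ok; σ2 onset /w/, coda /∅/ ok → well-formed
su — σ1 onset /s/, coda /∅/ ok → well-formed
du.pre — σ1 onset /d/, coda /∅/ ok; σ2 onset /pr/ (2C), coda /∅/ ok → well-formed
go — σ1 onset /g/, coda /∅/ ok → well-formed
wso — σ1 onset /ws/ (2C), coda /∅/ ok → well-formed
pus — violates constraint 1: syllable 1 coda /s/ has 1 consonant (> 0) → ill-formed
Well-formed: ru.wo, su, du.pre, go, wso → 5.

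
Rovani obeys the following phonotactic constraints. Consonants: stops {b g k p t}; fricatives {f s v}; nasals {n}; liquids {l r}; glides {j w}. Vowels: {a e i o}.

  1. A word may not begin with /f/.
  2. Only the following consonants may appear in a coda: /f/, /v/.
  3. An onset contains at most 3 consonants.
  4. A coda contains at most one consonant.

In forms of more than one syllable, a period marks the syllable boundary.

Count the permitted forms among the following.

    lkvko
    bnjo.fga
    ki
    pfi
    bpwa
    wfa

5

lkvko — violates constraint 3: syllable 1 onset /lkvk/ has 4 consonants (> 3) → not permitted
bnjo.fga — σ1 onset /bnj/ (3C), coda /∅/ ok; σ2 onset /fg/ (2C), coda /∅/ ok → permitted
ki — σ1 onset /k/, coda /∅/ ok → permitted
pfi — σ1 onset /pf/ (2C), coda /∅/ ok → permitted
bpwa — σ1 onset /bpw/ (3C), coda /∅/ ok → permitted
wfa — σ1 onset /wf/ (2C), coda /∅/ ok → permitted
Permitted: bnjo.fga, ki, pfi, bpwa, wfa → 5.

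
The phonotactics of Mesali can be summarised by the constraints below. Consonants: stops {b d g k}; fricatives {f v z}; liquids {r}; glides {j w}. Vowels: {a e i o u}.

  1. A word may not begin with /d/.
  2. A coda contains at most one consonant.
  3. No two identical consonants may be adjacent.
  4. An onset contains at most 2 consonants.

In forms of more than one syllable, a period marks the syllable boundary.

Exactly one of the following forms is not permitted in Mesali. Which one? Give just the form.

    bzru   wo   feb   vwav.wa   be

bzru

bzru — violates constraint 4: syllable 1 onset /bzr/ has 3 consonants (> 2) → not permitted
wo — σ1 onset /w/, coda /∅/ ok → permitted
feb — σ1 onset /f/, coda /b/ ok → permitted
vwav.wa — σ1 onset /vw/ (2C), coda /v/ ok; σ2 onset /w/, coda /∅/ ok → permitted
be — σ1 onset /b/, coda /∅/ ok → permitted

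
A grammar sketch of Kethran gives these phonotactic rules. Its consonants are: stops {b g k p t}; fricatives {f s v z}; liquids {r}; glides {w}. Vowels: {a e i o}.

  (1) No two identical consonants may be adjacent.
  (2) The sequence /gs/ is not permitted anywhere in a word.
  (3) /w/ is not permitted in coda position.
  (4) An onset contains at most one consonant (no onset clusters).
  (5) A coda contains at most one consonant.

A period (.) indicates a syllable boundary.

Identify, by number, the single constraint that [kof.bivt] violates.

5

[kof.bivt]: syllable 2 coda /vt/ has 2 consonants (> 1).
This is a violation of constraint 5: "A coda contains at most one consonant."
The remaining constraints (1, 2, 3, 4) are satisfied.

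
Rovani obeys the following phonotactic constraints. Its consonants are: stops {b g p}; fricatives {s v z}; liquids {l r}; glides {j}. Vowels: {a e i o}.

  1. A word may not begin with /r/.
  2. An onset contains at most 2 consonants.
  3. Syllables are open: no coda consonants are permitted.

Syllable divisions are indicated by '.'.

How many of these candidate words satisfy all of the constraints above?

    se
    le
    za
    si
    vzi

5

se — σ1 onset /s/, coda /∅/ ok → permitted
le — σ1 onset /l/, coda /∅/ ok → permitted
za — σ1 onset /z/, coda /∅/ ok → permitted
si — σ1 onset /s/, coda /∅/ ok → permitted
vzi — σ1 onset /vz/ (2C), coda /∅/ ok → permitted
Permitted: se, le, za, si, vzi → 5.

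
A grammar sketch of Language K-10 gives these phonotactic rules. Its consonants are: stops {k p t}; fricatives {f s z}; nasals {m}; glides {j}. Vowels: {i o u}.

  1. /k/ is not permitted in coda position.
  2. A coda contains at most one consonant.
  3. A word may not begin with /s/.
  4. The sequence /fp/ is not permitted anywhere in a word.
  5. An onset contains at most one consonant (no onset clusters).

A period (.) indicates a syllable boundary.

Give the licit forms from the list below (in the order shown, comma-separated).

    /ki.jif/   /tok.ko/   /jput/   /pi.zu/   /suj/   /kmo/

/ki.jif/ — σ1 onset /k/, coda /∅/ ok; σ2 onset /j/, coda /f/ ok → licit
/tok.ko/ — violates constraint 1: syllable 1 coda contains /k/ → illicit
/jput/ — violates constraint 5: syllable 1 onset /jp/ has 2 consonants (> 1) → illicit
/pi.zu/ — σ1 onset /p/, coda /∅/ ok; σ2 onset /z/, coda /∅/ ok → licit
/suj/ — violates constraint 3: word begins with /s/ → illicit
/kmo/ — violates constraint 5: syllable 1 onset /km/ has 2 consonants (> 1) → illicit

/ki.jif/, /pi.zu/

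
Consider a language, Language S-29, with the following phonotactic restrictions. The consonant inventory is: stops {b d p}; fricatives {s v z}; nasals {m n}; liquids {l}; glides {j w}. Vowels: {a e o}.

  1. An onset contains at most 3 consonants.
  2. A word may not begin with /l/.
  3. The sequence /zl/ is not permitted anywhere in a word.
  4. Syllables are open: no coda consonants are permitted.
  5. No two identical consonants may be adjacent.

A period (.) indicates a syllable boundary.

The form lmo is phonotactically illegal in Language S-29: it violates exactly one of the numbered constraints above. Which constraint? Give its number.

2

lmo: word begins with /l/.
This is a violation of constraint 2: "A word may not begin with /l/."
The remaining constraints (1, 3, 4, 5) are satisfied.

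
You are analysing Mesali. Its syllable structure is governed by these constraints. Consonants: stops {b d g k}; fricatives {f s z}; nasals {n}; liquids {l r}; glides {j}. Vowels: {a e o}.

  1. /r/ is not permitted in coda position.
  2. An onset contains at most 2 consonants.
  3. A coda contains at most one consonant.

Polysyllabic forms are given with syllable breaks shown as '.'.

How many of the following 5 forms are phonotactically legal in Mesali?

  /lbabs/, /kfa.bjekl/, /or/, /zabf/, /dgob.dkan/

/lbabs/ — violates constraint 3: syllable 1 coda /bs/ has 2 consonants (> 1) → phonotactically illegal
/kfa.bjekl/ — violates constraint 3: syllable 2 coda /kl/ has 2 consonants (> 1) → phonotactically illegal
/or/ — violates constraint 1: syllable 1 coda contains /r/ → phonotactically illegal
/zabf/ — violates constraint 3: syllable 1 coda /bf/ has 2 consonants (> 1) → phonotactically illegal
/dgob.dkan/ — σ1 onset /dg/ (2C), coda /b/ ok; σ2 onset /dk/ (2C), coda /n/ ok → phonotactically legal
Phonotactically legal: /dgob.dkan/ → 1.

1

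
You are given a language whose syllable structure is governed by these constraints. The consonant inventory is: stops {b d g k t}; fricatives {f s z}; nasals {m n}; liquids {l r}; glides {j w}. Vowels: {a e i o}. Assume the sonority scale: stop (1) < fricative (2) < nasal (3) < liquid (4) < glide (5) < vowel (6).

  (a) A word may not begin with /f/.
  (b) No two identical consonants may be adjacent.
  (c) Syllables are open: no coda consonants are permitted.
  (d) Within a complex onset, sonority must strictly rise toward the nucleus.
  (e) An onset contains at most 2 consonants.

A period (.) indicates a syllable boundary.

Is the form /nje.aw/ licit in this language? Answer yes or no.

/nje.aw/ — violates constraint (c): syllable 2 coda /w/ has 1 consonant (> 0) → illicit

no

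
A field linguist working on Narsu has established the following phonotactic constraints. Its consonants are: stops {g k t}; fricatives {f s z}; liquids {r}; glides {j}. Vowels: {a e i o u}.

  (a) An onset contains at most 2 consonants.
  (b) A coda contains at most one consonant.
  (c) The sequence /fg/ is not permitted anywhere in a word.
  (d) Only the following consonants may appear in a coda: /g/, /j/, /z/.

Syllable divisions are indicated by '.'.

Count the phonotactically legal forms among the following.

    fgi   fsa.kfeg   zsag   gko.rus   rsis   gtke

2

fgi — violates constraint (c): contains banned sequence /fg/ → phonotactically illegal
fsa.kfeg — σ1 onset /fs/ (2C), coda /∅/ ok; σ2 onset /kf/ (2C), coda /g/ ok → phonotactically legal
zsag — σ1 onset /zs/ (2C), coda /g/ ok → phonotactically legal
gko.rus — violates constraint (d): syllable 2 coda contains /s/, which is not a licensed coda consonant → phonotactically illegal
rsis — violates constraint (d): syllable 1 coda contains /s/, which is not a licensed coda consonant → phonotactically illegal
gtke — violates constraint (a): syllable 1 onset /gtk/ has 3 consonants (> 2) → phonotactically illegal
Phonotactically legal: fsa.kfeg, zsag → 2.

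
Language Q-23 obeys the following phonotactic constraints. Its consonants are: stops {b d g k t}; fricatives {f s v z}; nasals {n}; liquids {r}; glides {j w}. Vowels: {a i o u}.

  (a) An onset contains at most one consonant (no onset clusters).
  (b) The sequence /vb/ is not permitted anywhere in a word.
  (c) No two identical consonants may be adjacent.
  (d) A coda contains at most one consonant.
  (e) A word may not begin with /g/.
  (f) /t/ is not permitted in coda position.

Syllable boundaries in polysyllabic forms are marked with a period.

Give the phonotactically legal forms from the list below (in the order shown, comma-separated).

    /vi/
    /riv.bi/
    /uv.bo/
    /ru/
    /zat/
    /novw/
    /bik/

/vi/, /ru/, /bik/

/vi/ — σ1 onset /v/, coda /∅/ ok → phonotactically legal
/riv.bi/ — violates constraint (b): contains banned sequence /vb/ → phonotactically illegal
/uv.bo/ — violates constraint (b): contains banned sequence /vb/ → phonotactically illegal
/ru/ — σ1 onset /r/, coda /∅/ ok → phonotactically legal
/zat/ — violates constraint (f): syllable 1 coda contains /t/ → phonotactically illegal
/novw/ — violates constraint (d): syllable 1 coda /vw/ has 2 consonants (> 1) → phonotactically illegal
/bik/ — σ1 onset /b/, coda /k/ ok → phonotactically legal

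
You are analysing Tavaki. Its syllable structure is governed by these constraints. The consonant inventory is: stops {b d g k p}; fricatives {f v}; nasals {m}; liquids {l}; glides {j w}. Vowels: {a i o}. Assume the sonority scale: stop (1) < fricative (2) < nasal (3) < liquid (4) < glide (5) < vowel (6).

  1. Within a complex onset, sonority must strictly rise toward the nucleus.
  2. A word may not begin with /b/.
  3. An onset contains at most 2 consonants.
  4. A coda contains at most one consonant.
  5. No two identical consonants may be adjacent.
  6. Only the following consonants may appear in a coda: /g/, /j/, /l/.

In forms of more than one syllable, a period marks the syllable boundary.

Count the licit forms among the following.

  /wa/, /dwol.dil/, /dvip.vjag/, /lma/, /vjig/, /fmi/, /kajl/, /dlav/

/wa/ — σ1 onset /w/, coda /∅/ ok → licit
/dwol.dil/ — σ1 onset /dw/ (1→5 rises), coda /l/ ok; σ2 onset /d/, coda /l/ ok → licit
/dvip.vjag/ — violates constraint 6: syllable 1 coda contains /p/, which is not a licensed coda consonant → illicit
/lma/ — violates constraint 1: syllable 1 onset /lm/: /l/ (liquid, 4) → /m/ (nasal, 3) does not rise → illicit
/vjig/ — σ1 onset /vj/ (2→5 rises), coda /g/ ok → licit
/fmi/ — σ1 onset /fm/ (2→3 rises), coda /∅/ ok → licit
/kajl/ — violates constraint 4: syllable 1 coda /jl/ has 2 consonants (> 1) → illicit
/dlav/ — violates constraint 6: syllable 1 coda contains /v/, which is not a licensed coda consonant → illicit
Licit: /wa/, /dwol.dil/, /vjig/, /fmi/ → 4.

4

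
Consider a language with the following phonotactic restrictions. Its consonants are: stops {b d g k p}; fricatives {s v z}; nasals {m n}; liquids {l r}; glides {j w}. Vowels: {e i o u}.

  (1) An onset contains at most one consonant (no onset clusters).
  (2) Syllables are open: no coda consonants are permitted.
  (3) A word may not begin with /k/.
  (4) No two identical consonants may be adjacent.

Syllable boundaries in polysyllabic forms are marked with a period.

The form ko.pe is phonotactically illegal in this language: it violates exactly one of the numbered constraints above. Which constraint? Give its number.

ko.pe: word begins with /k/.
This is a violation of constraint 3: "A word may not begin with /k/."
The remaining constraints (1, 2, 4) are satisfied.

3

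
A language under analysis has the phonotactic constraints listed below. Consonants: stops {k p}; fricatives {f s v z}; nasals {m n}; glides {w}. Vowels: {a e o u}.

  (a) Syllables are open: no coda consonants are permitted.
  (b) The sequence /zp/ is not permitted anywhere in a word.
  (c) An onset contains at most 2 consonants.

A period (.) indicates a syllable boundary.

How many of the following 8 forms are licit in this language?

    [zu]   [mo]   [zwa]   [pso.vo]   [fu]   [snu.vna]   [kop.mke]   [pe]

7

[zu] — σ1 onset /z/, coda /∅/ ok → licit
[mo] — σ1 onset /m/, coda /∅/ ok → licit
[zwa] — σ1 onset /zw/ (2C), coda /∅/ ok → licit
[pso.vo] — σ1 onset /ps/ (2C), coda /∅/ ok; σ2 onset /v/, coda /∅/ ok → licit
[fu] — σ1 onset /f/, coda /∅/ ok → licit
[snu.vna] — σ1 onset /sn/ (2C), coda /∅/ ok; σ2 onset /vn/ (2C), coda /∅/ ok → licit
[kop.mke] — violates constraint (a): syllable 1 coda /p/ has 1 consonant (> 0) → illicit
[pe] — σ1 onset /p/, coda /∅/ ok → licit
Licit: [zu], [mo], [zwa], [pso.vo], [fu], [snu.vna], [pe] → 7.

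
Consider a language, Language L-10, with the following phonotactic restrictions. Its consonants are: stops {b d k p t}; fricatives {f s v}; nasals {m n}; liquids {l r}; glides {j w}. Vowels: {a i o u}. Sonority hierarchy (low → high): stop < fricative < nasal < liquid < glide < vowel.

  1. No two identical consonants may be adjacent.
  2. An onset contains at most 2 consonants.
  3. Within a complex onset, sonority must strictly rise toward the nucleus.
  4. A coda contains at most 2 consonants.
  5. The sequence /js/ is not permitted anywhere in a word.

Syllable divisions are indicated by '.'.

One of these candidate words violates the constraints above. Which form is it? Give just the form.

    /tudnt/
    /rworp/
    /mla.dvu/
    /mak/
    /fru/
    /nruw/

/tudnt/ — violates constraint 4: syllable 1 coda /dnt/ has 3 consonants (> 2) → illicit
/rworp/ — σ1 onset /rw/ (4→5 rises), coda /rp/ (2C) ok → licit
/mla.dvu/ — σ1 onset /ml/ (3→4 rises), coda /∅/ ok; σ2 onset /dv/ (1→2 rises), coda /∅/ ok → licit
/mak/ — σ1 onset /m/, coda /k/ ok → licit
/fru/ — σ1 onset /fr/ (2→4 rises), coda /∅/ ok → licit
/nruw/ — σ1 onset /nr/ (3→4 rises), coda /w/ ok → licit

/tudnt/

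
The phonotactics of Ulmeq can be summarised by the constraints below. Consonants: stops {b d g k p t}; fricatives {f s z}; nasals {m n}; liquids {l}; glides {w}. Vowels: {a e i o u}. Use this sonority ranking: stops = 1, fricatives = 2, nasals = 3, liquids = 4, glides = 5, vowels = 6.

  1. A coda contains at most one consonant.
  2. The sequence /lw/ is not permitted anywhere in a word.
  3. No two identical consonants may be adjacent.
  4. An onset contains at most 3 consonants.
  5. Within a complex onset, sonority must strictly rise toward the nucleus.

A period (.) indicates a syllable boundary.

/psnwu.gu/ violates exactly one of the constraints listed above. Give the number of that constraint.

/psnwu.gu/: syllable 1 onset /psnw/ has 4 consonants (> 3).
This is a violation of constraint 4: "An onset contains at most 3 consonants."
The remaining constraints (1, 2, 3, 5) are satisfied.

4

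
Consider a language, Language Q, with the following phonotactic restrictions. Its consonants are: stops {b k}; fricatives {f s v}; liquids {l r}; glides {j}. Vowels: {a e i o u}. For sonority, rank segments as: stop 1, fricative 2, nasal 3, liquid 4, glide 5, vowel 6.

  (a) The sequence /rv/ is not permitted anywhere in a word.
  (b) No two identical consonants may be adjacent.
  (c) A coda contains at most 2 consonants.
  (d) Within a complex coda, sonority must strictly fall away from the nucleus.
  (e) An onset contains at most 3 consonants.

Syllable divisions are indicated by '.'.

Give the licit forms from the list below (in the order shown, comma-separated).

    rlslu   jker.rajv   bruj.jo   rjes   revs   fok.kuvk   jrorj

rlslu — violates constraint (e): syllable 1 onset /rlsl/ has 4 consonants (> 3) → illicit
jker.rajv — violates constraint (b): adjacent identical consonants /rr/ → illicit
bruj.jo — violates constraint (b): adjacent identical consonants /jj/ → illicit
rjes — σ1 onset /rj/ (2C), coda /s/ ok → licit
revs — violates constraint (d): syllable 1 coda /vs/: /v/ (fricative, 2) → /s/ (fricative, 2) does not fall → illicit
fok.kuvk — violates constraint (b): adjacent identical consonants /kk/ → illicit
jrorj — violates constraint (d): syllable 1 coda /rj/: /r/ (liquid, 4) → /j/ (glide, 5) does not fall → illicit

rjes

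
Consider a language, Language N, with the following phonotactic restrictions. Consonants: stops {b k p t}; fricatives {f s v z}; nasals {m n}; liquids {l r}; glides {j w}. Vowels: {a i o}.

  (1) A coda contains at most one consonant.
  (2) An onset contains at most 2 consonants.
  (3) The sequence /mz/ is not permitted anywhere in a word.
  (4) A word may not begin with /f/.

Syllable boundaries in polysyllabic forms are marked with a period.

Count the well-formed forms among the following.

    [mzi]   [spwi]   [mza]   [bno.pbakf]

0

[mzi] — violates constraint 3: contains banned sequence /mz/ → ill-formed
[spwi] — violates constraint 2: syllable 1 onset /spw/ has 3 consonants (> 2) → ill-formed
[mza] — violates constraint 3: contains banned sequence /mz/ → ill-formed
[bno.pbakf] — violates constraint 1: syllable 2 coda /kf/ has 2 consonants (> 1) → ill-formed
No form is well-formed → 0.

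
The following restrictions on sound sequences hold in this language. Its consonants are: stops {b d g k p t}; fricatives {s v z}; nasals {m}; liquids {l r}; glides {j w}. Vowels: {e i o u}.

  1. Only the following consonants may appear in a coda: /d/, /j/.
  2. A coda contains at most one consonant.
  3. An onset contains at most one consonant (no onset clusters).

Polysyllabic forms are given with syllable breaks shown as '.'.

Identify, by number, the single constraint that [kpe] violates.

[kpe]: syllable 1 onset /kp/ has 2 consonants (> 1).
This is a violation of constraint 3: "An onset contains at most one consonant (no onset clusters)."
The remaining constraints (1, 2) are satisfied.

3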